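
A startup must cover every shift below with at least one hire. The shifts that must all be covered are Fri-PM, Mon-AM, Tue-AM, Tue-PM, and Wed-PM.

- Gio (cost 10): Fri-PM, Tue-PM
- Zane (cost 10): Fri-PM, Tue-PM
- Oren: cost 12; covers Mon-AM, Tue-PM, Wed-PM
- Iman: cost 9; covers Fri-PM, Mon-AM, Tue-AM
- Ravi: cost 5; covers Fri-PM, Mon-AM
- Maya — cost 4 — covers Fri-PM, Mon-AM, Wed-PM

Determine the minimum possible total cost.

21

The greedy cost-per-new-shift heuristic would pick Maya, Iman, and Gio for 23, but a cheaper cover exists.
Choose Oren and Iman: together they cover Fri-PM, Mon-AM, Tue-AM, Tue-PM, Wed-PM — every shift.
Total cost: 12 + 9 = 21.
No cover costs less than 21.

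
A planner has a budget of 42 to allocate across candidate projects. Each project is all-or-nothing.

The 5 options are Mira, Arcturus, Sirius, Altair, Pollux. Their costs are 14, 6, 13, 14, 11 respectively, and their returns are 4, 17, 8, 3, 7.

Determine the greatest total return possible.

Take Arcturus, Sirius, and Pollux: cost 6 + 13 + 11 = 30 ≤ 42, return 17 + 8 + 7 = 32.
No other feasible combination does better.

32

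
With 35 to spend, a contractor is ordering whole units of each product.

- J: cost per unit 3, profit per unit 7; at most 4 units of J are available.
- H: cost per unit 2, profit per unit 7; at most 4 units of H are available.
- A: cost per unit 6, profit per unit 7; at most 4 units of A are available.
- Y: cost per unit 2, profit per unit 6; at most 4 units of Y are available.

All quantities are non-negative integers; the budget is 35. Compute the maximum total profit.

87

H has the best ratio (7/2); taking only H gives at most 4×7 = 28 (stopped by the supply cap of 4).
Mixing does better — 4×J, 4×H, 1×A, and 4×Y: cost 34 ≤ 35, profit 4·7 + 4·7 + 1·7 + 4·6 = 87.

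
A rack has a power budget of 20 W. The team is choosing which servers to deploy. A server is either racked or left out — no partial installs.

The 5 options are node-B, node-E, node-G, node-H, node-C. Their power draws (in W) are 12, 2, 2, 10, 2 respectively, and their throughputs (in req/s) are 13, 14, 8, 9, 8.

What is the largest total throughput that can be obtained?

43

Treat it as a binary knapsack problem.
Take node-B, node-E, node-G, and node-C: power draw 12 + 2 + 2 + 2 = 18 ≤ 20, throughput 13 + 14 + 8 + 8 = 43.
No other feasible combination does better.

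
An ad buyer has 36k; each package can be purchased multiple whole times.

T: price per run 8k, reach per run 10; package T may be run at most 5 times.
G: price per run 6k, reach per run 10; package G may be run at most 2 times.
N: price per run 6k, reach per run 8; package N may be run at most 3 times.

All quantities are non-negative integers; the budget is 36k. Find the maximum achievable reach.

G has the best ratio (10/6); taking only G gives at most 2×10 = 20 (stopped by the supply cap of 2).
Mixing does better — 3×T and 2×G: price 36 ≤ 36, reach 3·10 + 2·10 = 50.

50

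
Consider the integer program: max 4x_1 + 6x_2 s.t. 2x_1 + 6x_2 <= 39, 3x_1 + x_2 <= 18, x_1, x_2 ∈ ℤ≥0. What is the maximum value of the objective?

46

(x_1,x_2)=(4,5): 2·4+6·5=38≤39, 3·4+1·5=17≤18, objective 46.
(x_1,x_2)=(3,5): 2·3+6·5=36≤39, 3·3+1·5=14≤18, objective 42.
No feasible integer point exceeds 46.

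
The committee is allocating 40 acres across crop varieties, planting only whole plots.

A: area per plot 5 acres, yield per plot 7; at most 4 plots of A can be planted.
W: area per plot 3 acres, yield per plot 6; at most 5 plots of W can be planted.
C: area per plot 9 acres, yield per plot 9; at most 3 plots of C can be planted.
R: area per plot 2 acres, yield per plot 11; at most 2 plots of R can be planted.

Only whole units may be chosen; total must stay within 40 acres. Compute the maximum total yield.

80

3×A, 4×W, 1×C, and 2×R: area 40 ≤ 40, yield 3·7 + 4·6 + 1·9 + 2·11 = 76.
4×A, 5×W, and 2×R: area 39 ≤ 40, yield 4·7 + 5·6 + 2·11 = 80.
Best is 80.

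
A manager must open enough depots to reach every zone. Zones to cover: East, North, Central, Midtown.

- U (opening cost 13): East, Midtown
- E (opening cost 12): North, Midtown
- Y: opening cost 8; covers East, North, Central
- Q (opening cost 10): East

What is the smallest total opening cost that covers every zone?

20

Choose E and Y: together they cover East, North, Central, Midtown — every zone.
Total opening cost: 12 + 8 = 20.
No cover costs less than 20.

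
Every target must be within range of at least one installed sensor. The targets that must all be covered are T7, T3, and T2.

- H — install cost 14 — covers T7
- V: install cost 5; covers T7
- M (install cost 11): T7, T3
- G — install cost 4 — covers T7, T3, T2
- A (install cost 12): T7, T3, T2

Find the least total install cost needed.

4

This is an integer covering problem.
G alone covers T7, T3, T2 — every target.
Total install cost: 4.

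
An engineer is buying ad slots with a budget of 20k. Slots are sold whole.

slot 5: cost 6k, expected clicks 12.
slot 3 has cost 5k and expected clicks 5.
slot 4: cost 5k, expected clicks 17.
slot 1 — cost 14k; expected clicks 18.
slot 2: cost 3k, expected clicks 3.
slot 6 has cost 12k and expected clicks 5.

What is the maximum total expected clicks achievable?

Allowing fractional choices, the relaxed optimum would be about 40.6, but ad slots are indivisible.
slot 4 + slot 1: cost 5 + 14 = 19 ≤ 20, expected clicks 17 + 18 = 35.
slot 5 + slot 3 + slot 4: cost 6 + 5 + 5 = 16 ≤ 20, expected clicks 12 + 5 + 17 = 34.
slot 5 + slot 3 + slot 4 + slot 2: cost 6 + 5 + 5 + 3 = 19 ≤ 20, expected clicks 12 + 5 + 17 + 3 = 37.
Best is slot 5, slot 3, slot 4, and slot 2 with total expected clicks 37.

37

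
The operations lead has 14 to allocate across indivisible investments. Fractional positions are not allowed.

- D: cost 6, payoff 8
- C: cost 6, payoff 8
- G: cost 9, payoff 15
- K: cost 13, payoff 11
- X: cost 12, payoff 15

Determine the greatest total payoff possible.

Treat it as a binary knapsack problem.
Allowing fractional choices, the relaxed optimum would be about 21.7, but investments are indivisible.
X: cost 12 ≤ 14, payoff 15.
G: cost 9 ≤ 14, payoff 15.
D + C: cost 6 + 6 = 12 ≤ 14, payoff 8 + 8 = 16.
Best is D and C with total payoff 16.

16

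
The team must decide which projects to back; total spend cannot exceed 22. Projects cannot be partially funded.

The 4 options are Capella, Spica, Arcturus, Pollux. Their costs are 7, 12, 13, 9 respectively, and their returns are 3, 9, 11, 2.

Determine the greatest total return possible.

Treat it as a binary knapsack problem.
Capella + Spica: cost 7 + 12 = 19 ≤ 22, return 3 + 9 = 12.
Capella + Arcturus: cost 7 + 13 = 20 ≤ 22, return 3 + 11 = 14.
Arcturus + Pollux: cost 13 + 9 = 22 ≤ 22, return 11 + 2 = 13.
Best is Capella and Arcturus with total return 14.

14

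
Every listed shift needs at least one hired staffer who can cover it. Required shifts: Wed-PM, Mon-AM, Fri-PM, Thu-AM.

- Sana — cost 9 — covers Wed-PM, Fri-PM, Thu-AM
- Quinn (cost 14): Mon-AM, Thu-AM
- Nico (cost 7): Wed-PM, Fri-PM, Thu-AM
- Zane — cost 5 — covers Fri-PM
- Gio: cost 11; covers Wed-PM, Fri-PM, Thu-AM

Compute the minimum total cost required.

21

Choose Quinn and Nico: together they cover Wed-PM, Mon-AM, Fri-PM, Thu-AM — every shift.
Total cost: 14 + 7 = 21.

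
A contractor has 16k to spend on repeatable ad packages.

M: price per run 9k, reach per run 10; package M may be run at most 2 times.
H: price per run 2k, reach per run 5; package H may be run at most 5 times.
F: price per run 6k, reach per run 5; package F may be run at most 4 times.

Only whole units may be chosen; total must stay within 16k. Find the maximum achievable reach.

H has the best ratio (5/2); taking only H gives at most 5×5 = 25 (stopped by the supply cap of 5).
Mixing does better — 5×H and 1×F: price 16 ≤ 16, reach 5·5 + 1·5 = 30.

30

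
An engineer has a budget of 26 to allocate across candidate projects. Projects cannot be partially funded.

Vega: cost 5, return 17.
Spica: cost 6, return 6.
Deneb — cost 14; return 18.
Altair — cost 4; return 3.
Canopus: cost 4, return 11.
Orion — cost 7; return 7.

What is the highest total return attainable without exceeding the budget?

46

Vega + Deneb + Orion: cost 5 + 14 + 7 = 26 ≤ 26, return 17 + 18 + 7 = 42.
Vega + Deneb + Canopus: cost 5 + 14 + 4 = 23 ≤ 26, return 17 + 18 + 11 = 46.
Vega + Spica + Altair + Canopus + Orion: cost 5 + 6 + 4 + 4 + 7 = 26 ≤ 26, return 17 + 6 + 3 + 11 + 7 = 44.
Best is Vega, Deneb, and Canopus with total return 46.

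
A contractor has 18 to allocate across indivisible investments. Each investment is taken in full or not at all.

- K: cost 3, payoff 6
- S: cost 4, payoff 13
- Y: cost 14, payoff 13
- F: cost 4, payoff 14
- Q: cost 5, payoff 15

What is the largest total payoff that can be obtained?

48

Allowing fractional choices, the relaxed optimum would be about 49.9, but investments are indivisible.
K + S + F + Q: cost 3 + 4 + 4 + 5 = 16 ≤ 18, payoff 6 + 13 + 14 + 15 = 48.
K + F + Q: cost 3 + 4 + 5 = 12 ≤ 18, payoff 6 + 14 + 15 = 35.
S + F + Q: cost 4 + 4 + 5 = 13 ≤ 18, payoff 13 + 14 + 15 = 42.
Best is K, S, F, and Q with total payoff 48.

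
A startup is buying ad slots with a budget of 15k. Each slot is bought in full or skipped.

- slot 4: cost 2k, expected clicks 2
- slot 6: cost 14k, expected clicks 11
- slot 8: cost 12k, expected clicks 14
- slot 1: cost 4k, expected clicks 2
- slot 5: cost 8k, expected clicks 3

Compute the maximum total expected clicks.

Treat it as a binary knapsack problem.
Allowing fractional choices, the relaxed optimum would be about 16.8, but ad slots are indivisible.
slot 6: cost 14 ≤ 15, expected clicks 11.
slot 4 + slot 8: cost 2 + 12 = 14 ≤ 15, expected clicks 2 + 14 = 16.
slot 8: cost 12 ≤ 15, expected clicks 14.
Best is slot 4 and slot 8 with total expected clicks 16.

16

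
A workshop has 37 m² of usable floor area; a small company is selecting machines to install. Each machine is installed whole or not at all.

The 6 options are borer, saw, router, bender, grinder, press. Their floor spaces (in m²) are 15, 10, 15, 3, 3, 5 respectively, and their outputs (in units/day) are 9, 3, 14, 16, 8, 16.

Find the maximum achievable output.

Take saw, router, bender, grinder, and press: floor space 10 + 15 + 3 + 3 + 5 = 36 ≤ 37, output 3 + 14 + 16 + 8 + 16 = 57.
No other feasible combination does better.

57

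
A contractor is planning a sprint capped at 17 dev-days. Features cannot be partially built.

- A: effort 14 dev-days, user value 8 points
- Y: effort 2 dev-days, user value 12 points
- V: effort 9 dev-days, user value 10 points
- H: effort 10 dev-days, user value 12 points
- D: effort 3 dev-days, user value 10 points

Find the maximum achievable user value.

Allowing fractional choices, the relaxed optimum would be about 36.2, but features are indivisible.
Y + H: effort 2 + 10 = 12 ≤ 17, user value 12 + 12 = 24.
Y + V + D: effort 2 + 9 + 3 = 14 ≤ 17, user value 12 + 10 + 10 = 32.
Y + H + D: effort 2 + 10 + 3 = 15 ≤ 17, user value 12 + 12 + 10 = 34.
Best is Y, H, and D with total user value 34.

34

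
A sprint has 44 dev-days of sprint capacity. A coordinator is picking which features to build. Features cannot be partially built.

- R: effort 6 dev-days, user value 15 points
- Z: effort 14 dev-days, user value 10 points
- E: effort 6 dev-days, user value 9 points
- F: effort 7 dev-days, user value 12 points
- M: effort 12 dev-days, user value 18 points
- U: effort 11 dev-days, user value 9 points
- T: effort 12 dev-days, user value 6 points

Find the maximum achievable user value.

Allowing fractional choices, the relaxed optimum would be about 64.4, but features are indivisible.
R + Z + F + M: effort 6 + 14 + 7 + 12 = 39 ≤ 44, user value 15 + 10 + 12 + 18 = 55.
R + E + F + M + U: effort 6 + 6 + 7 + 12 + 11 = 42 ≤ 44, user value 15 + 9 + 12 + 18 + 9 = 63.
R + E + F + M + T: effort 6 + 6 + 7 + 12 + 12 = 43 ≤ 44, user value 15 + 9 + 12 + 18 + 6 = 60.
Best is R, E, F, M, and U with total user value 63.

63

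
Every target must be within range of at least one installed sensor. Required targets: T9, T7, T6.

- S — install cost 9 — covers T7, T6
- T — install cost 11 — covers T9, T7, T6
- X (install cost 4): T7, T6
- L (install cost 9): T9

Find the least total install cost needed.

This is a weighted set-cover instance.
The greedy cost-per-new-target heuristic would pick X and L for 13, but a cheaper cover exists.
T alone covers T9, T7, T6 — every target.
Total install cost: 11.
No cover costs less than 11.

11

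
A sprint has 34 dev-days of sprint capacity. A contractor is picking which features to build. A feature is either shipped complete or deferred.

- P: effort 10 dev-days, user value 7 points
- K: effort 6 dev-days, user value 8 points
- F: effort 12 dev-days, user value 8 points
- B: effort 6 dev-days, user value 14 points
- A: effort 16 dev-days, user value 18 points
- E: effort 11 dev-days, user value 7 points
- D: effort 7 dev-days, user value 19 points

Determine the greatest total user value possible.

Treat it as a binary knapsack problem.
K + F + B + D: effort 6 + 12 + 6 + 7 = 31 ≤ 34, user value 8 + 8 + 14 + 19 = 49.
B + A + D: effort 6 + 16 + 7 = 29 ≤ 34, user value 14 + 18 + 19 = 51.
Best is B, A, and D with total user value 51.

51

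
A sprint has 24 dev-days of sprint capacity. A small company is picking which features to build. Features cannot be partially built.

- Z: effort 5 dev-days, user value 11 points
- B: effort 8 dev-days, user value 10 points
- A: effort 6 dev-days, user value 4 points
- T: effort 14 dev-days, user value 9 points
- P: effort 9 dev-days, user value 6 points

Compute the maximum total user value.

This is an integer program with binary decision variables.
Take Z, B, and P: effort 5 + 8 + 9 = 22 ≤ 24, user value 11 + 10 + 6 = 27.
No other feasible combination does better.

27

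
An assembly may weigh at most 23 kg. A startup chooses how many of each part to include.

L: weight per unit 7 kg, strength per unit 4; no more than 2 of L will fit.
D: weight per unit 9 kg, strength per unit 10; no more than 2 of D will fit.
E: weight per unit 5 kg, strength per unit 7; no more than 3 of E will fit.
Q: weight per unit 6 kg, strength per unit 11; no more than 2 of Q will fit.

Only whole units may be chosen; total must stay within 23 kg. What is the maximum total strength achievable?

3×E and 1×Q: weight 21 ≤ 23, strength 3·7 + 1·11 = 32.
2×E and 2×Q: weight 22 ≤ 23, strength 2·7 + 2·11 = 36.
Best is 36.

36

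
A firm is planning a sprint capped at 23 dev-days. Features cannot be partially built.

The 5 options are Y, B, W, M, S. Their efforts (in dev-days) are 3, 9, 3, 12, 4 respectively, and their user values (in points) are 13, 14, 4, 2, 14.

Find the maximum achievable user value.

Y + B + S: effort 3 + 9 + 4 = 16 ≤ 23, user value 13 + 14 + 14 = 41.
Y + B + W + S: effort 3 + 9 + 3 + 4 = 19 ≤ 23, user value 13 + 14 + 4 + 14 = 45.
Best is Y, B, W, and S with total user value 45.

45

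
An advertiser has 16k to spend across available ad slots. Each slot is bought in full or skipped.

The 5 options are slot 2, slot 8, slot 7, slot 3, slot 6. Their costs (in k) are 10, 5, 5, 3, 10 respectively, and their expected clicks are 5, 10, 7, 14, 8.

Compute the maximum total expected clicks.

Allowing fractional choices, the relaxed optimum would be about 33.4, but ad slots are indivisible.
slot 8 + slot 7 + slot 3: cost 5 + 5 + 3 = 13 ≤ 16, expected clicks 10 + 7 + 14 = 31.
slot 3 + slot 6: cost 3 + 10 = 13 ≤ 16, expected clicks 14 + 8 = 22.
slot 8 + slot 3: cost 5 + 3 = 8 ≤ 16, expected clicks 10 + 14 = 24.
Best is slot 8, slot 7, and slot 3 with total expected clicks 31.

31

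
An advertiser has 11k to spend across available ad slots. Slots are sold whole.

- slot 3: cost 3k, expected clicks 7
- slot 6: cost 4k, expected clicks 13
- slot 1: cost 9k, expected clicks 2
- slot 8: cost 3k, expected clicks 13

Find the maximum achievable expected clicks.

Take slot 3, slot 6, and slot 8: cost 3 + 4 + 3 = 10 ≤ 11, expected clicks 7 + 13 + 13 = 33.
No other feasible combination does better.

33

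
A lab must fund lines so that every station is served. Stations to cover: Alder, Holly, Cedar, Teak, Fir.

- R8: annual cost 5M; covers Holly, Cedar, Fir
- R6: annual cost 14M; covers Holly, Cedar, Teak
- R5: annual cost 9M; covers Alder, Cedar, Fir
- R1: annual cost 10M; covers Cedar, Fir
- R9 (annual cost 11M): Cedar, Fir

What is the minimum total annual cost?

23

The greedy cost-per-new-station heuristic would pick R8, R5, and R6 for 28, but a cheaper cover exists.
Choose R6 and R5: together they cover Alder, Holly, Cedar, Teak, Fir — every station.
Total annual cost: 14 + 9 = 23.
No cover costs less than 23.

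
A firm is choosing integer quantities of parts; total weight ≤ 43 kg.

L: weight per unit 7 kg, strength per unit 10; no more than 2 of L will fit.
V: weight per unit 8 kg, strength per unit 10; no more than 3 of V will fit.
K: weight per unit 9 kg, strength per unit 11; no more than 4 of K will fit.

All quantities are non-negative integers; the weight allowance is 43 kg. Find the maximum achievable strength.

54

1×L and 4×K: weight 43 ≤ 43, strength 1·10 + 4·11 = 54.
2×V and 3×K: weight 43 ≤ 43, strength 2·10 + 3·11 = 53.
Best is 54.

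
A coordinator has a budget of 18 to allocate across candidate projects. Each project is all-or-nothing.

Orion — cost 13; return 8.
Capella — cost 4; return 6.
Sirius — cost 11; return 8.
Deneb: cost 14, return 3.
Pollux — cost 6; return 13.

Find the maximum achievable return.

Allowing fractional choices, the relaxed optimum would be about 24.8, but projects are indivisible.
Sirius + Pollux: cost 11 + 6 = 17 ≤ 18, return 8 + 13 = 21.
Capella + Pollux: cost 4 + 6 = 10 ≤ 18, return 6 + 13 = 19.
Capella + Sirius: cost 4 + 11 = 15 ≤ 18, return 6 + 8 = 14.
Best is Sirius and Pollux with total return 21.

21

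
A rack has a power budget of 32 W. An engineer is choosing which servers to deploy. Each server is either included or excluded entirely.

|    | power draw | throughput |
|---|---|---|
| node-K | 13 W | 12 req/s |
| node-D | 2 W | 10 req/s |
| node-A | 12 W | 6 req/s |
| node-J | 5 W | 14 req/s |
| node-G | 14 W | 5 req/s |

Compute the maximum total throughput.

This is an integer program with binary decision variables.
node-K + node-D + node-J: power draw 13 + 2 + 5 = 20 ≤ 32, throughput 12 + 10 + 14 = 36.
node-K + node-D + node-A + node-J: power draw 13 + 2 + 12 + 5 = 32 ≤ 32, throughput 12 + 10 + 6 + 14 = 42.
Best is node-K, node-D, node-A, and node-J with total throughput 42.

42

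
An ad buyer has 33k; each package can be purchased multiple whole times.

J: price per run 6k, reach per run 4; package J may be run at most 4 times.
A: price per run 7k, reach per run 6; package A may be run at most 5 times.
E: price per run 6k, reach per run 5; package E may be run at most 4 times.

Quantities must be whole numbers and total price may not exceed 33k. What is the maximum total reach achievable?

Take 3×A and 2×E: price 33 ≤ 33, reach 3·6 + 2·5 = 28.
No other integer combination yields more.

28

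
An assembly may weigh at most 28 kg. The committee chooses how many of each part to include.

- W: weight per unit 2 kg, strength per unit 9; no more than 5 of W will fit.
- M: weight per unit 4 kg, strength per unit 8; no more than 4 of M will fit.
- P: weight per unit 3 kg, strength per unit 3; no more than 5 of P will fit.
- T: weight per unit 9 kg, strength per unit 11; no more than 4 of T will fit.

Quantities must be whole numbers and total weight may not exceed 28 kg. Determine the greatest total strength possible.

Take 5×W and 4×M: weight 26 ≤ 28, strength 5·9 + 4·8 = 77.
W has the best ratio (9/2) and is taken to its limit of 5; remaining capacity is filled optimally with the others.

77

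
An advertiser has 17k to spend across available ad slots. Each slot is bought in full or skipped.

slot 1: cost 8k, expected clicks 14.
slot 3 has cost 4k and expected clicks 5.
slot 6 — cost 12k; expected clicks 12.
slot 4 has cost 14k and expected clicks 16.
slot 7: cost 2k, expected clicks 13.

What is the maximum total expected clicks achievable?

32

slot 4 + slot 7: cost 14 + 2 = 16 ≤ 17, expected clicks 16 + 13 = 29.
slot 1 + slot 3 + slot 7: cost 8 + 4 + 2 = 14 ≤ 17, expected clicks 14 + 5 + 13 = 32.
Best is slot 1, slot 3, and slot 7 with total expected clicks 32.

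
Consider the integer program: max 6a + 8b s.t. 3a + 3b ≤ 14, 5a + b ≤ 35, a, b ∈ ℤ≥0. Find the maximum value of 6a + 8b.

The continuous relaxation peaks at (0, 4.67) with value 37.33; rounding to a feasible lattice point costs some objective.
(a,b)=(0,4): 3·0+3·4=12≤14, 5·0+1·4=4≤35, objective 32.
(a,b)=(1,3): 3·1+3·3=12≤14, 5·1+1·3=8≤35, objective 30.
No feasible integer point exceeds 32.

32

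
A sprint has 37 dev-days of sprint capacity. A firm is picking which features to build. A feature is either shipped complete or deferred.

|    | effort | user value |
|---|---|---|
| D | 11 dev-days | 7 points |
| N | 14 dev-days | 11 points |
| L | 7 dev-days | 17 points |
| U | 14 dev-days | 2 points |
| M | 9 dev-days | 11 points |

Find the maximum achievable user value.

This is an integer program with binary decision variables.
N + L + M: effort 14 + 7 + 9 = 30 ≤ 37, user value 11 + 17 + 11 = 39.
D + L + M: effort 11 + 7 + 9 = 27 ≤ 37, user value 7 + 17 + 11 = 35.
Best is N, L, and M with total user value 39.

39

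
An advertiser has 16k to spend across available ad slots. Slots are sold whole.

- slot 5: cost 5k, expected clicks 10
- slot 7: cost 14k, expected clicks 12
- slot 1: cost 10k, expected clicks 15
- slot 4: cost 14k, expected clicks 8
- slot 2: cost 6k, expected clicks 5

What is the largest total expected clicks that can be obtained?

25

Take slot 5 and slot 1: cost 5 + 10 = 15 ≤ 16, expected clicks 10 + 15 = 25.
No other feasible combination does better.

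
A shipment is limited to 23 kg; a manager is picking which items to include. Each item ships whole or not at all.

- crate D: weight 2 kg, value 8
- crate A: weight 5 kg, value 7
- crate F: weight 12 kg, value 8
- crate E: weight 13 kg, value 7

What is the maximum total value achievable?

23

crate D + crate A + crate E: weight 2 + 5 + 13 = 20 ≤ 23, value 8 + 7 + 7 = 22.
crate D + crate A + crate F: weight 2 + 5 + 12 = 19 ≤ 23, value 8 + 7 + 8 = 23.
crate D + crate F: weight 2 + 12 = 14 ≤ 23, value 8 + 8 = 16.
Best is crate D, crate A, and crate F with total value 23.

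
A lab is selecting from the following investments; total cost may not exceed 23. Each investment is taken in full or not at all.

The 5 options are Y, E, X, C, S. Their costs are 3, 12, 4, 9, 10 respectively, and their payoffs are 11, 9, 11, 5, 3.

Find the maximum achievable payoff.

Treat it as a binary knapsack problem.
Y + E + X: cost 3 + 12 + 4 = 19 ≤ 23, payoff 11 + 9 + 11 = 31.
Y + X + S: cost 3 + 4 + 10 = 17 ≤ 23, payoff 11 + 11 + 3 = 25.
Y + X + C: cost 3 + 4 + 9 = 16 ≤ 23, payoff 11 + 11 + 5 = 27.
Best is Y, E, and X with total payoff 31.

31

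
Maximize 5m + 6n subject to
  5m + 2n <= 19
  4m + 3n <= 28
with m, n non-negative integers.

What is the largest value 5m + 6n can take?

54

Relaxing integrality, the LP optimum is 56.00 at (m,n) = (0, 9.33), which is not an integer point.
(m,n)=(0,9): 5·0+2·9=18≤19, 4·0+3·9=27≤28, objective 54.
(m,n)=(0,8): 5·0+2·8=16≤19, 4·0+3·8=24≤28, objective 48.
The best lattice point is (0,9), giving 54.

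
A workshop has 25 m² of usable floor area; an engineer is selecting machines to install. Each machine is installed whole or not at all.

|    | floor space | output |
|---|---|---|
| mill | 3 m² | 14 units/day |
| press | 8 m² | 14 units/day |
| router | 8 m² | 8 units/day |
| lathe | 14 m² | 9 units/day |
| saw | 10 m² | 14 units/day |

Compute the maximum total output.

Treat it as a binary knapsack problem.
mill + press + lathe: floor space 3 + 8 + 14 = 25 ≤ 25, output 14 + 14 + 9 = 37.
mill + press + saw: floor space 3 + 8 + 10 = 21 ≤ 25, output 14 + 14 + 14 = 42.
Best is mill, press, and saw with total output 42.

42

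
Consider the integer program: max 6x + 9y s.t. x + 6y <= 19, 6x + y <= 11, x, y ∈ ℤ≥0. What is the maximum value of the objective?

33

(x,y)=(1,3) is feasible, giving 33.
(x,y)=(0,3) is feasible, giving 27.
No feasible integer point exceeds 33.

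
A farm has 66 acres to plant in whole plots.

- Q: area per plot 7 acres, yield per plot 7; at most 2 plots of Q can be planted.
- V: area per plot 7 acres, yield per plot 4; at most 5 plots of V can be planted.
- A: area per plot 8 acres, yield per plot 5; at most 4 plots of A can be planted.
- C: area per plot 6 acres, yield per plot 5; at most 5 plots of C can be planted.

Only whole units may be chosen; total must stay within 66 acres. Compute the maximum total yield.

Q has the best ratio (7/7); taking only Q gives at most 2×7 = 14 (stopped by the supply cap of 2).
Mixing does better — 2×Q, 2×V, 1×A, and 5×C: area 66 ≤ 66, yield 2·7 + 2·4 + 1·5 + 5·5 = 52.

52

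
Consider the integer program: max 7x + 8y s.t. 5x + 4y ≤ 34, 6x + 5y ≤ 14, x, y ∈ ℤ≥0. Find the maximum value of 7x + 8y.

The continuous relaxation peaks at (0, 2.8) with value 22.40; rounding to a feasible lattice point costs some objective.
(x,y)=(0,2): 5·0+4·2=8≤34, 6·0+5·2=10≤14, objective 16.
(x,y)=(1,1): 5·1+4·1=9≤34, 6·1+5·1=11≤14, objective 15.
(x,y)=(0,1): 5·0+4·1=4≤34, 6·0+5·1=5≤14, objective 8.
Maximum is 16 at (x,y)=(0,2).

16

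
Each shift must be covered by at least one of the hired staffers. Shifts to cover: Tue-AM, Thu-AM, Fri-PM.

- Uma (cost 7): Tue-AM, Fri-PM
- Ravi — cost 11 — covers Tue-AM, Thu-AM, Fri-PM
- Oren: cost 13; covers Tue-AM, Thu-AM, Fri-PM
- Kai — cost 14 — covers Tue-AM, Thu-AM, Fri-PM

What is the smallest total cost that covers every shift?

11

The greedy cost-per-new-shift heuristic would pick Uma and Ravi for 18, but a cheaper cover exists.
Ravi alone covers Tue-AM, Thu-AM, Fri-PM — every shift.
Total cost: 11.
No cover costs less than 11.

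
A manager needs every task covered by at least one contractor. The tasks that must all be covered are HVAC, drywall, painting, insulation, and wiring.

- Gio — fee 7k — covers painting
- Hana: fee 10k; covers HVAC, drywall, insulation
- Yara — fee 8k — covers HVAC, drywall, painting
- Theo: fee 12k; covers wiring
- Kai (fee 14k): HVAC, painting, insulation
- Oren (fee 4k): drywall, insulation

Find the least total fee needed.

Choose Yara, Theo, and Oren: together they cover HVAC, drywall, painting, insulation, wiring — every task.
Total fee: 8 + 12 + 4 = 24.
No cover costs less than 24.

24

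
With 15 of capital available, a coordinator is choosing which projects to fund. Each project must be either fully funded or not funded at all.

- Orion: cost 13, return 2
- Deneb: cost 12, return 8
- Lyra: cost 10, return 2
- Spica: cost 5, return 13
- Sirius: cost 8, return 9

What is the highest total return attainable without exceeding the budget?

Spica + Sirius: cost 5 + 8 = 13 ≤ 15, return 13 + 9 = 22.
Spica: cost 5 ≤ 15, return 13.
Lyra + Spica: cost 10 + 5 = 15 ≤ 15, return 2 + 13 = 15.
Best is Spica and Sirius with total return 22.

22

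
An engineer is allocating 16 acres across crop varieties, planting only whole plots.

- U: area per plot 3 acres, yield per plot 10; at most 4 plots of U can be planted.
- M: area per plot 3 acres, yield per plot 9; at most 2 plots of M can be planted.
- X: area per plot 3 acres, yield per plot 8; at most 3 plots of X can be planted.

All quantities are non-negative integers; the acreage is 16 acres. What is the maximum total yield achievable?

49

U has the best ratio (10/3); taking only U gives at most 4×10 = 40 (stopped by the supply cap of 4).
Mixing does better — 4×U and 1×M: area 15 ≤ 16, yield 4·10 + 1·9 = 49.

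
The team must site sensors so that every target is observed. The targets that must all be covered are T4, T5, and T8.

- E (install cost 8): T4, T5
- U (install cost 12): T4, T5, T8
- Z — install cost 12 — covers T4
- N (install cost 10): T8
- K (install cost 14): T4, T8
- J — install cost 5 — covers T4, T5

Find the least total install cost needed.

U alone covers T4, T5, T8 — every target.
Total install cost: 12.

12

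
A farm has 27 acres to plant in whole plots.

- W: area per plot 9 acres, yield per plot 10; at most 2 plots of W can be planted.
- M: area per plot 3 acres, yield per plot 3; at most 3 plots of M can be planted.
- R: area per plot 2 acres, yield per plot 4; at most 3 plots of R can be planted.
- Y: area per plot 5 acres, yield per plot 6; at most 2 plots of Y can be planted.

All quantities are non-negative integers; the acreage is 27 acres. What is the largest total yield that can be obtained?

R has the best ratio (4/2); taking only R gives at most 3×4 = 12 (stopped by the supply cap of 3).
Mixing does better — 2×W, 1×M, and 3×R: area 27 ≤ 27, yield 2·10 + 1·3 + 3·4 = 35.

35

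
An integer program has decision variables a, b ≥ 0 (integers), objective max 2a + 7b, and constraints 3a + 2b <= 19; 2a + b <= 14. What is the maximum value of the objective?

(a,b)=(0,9) is feasible, giving 63.
(a,b)=(1,8) is feasible, giving 58.
(a,b)=(0,8) is feasible, giving 56.
The best lattice point is (0,9), giving 63.

63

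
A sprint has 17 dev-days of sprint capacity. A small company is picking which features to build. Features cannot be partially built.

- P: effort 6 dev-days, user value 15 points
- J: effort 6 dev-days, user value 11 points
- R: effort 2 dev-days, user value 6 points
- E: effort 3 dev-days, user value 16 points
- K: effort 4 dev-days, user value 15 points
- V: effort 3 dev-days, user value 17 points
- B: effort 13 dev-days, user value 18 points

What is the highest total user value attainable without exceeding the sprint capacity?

63

Take P, E, K, and V: effort 6 + 3 + 4 + 3 = 16 ≤ 17, user value 15 + 16 + 15 + 17 = 63.
No other feasible combination does better.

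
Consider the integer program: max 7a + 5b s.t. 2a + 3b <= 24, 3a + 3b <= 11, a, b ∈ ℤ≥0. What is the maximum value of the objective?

Relaxing integrality, the LP optimum is 25.67 at (a,b) = (3.67, 0), which is not an integer point.
(a,b)=(3,0): 2·3+3·0=6≤24, 3·3+3·0=9≤11, objective 21.
(a,b)=(2,1): 2·2+3·1=7≤24, 3·2+3·1=9≤11, objective 19.
(a,b)=(2,0): 2·2+3·0=4≤24, 3·2+3·0=6≤11, objective 14.
The best lattice point is (3,0), giving 21.

21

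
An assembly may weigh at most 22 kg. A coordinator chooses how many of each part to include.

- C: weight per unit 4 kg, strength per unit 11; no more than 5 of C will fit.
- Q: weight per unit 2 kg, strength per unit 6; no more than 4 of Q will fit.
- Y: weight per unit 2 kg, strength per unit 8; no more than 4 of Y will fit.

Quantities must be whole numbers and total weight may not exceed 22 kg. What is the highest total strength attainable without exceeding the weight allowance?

Y has the best ratio (8/2); taking only Y gives at most 4×8 = 32 (stopped by the supply cap of 4).
Mixing does better — 2×C, 3×Q, and 4×Y: weight 22 ≤ 22, strength 2·11 + 3·6 + 4·8 = 72.

72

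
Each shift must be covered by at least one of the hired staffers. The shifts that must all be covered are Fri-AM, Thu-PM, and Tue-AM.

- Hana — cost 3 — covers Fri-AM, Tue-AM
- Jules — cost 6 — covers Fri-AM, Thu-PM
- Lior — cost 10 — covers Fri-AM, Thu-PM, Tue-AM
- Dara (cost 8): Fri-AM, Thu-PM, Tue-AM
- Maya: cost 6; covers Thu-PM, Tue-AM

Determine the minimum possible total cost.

The greedy cost-per-new-shift heuristic would pick Hana and Jules for 9, but a cheaper cover exists.
Dara alone covers Fri-AM, Thu-PM, Tue-AM — every shift.
Total cost: 8.
No cover costs less than 8.

8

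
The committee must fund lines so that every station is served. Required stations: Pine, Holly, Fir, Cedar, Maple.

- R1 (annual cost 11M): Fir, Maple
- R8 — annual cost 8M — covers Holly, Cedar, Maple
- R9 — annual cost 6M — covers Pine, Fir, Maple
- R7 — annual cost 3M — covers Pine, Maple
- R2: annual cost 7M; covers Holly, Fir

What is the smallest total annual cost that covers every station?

14

The greedy cost-per-new-station heuristic would pick R7, R2, and R8 for 18, but a cheaper cover exists.
Choose R8 and R9: together they cover Pine, Holly, Fir, Cedar, Maple — every station.
Total annual cost: 8 + 6 = 14.
No cover costs less than 14.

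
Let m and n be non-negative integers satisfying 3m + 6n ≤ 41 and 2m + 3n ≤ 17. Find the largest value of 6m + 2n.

48

(m,n)=(8,0) is feasible, giving 48.
(m,n)=(7,1) is feasible, giving 44.
(m,n)=(7,0) is feasible, giving 42.
The best lattice point is (8,0), giving 48.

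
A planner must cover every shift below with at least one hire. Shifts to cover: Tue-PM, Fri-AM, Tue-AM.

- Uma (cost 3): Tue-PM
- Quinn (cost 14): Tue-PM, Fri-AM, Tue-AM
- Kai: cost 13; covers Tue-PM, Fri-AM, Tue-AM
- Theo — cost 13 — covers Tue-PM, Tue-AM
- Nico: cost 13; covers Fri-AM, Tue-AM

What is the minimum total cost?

Kai alone covers Tue-PM, Fri-AM, Tue-AM — every shift.
Total cost: 13.

13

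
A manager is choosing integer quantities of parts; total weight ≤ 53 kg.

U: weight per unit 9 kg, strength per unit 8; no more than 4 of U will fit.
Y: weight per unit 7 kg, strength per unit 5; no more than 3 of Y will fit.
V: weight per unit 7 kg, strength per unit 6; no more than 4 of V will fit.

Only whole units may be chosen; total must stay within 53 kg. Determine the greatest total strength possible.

45

2×U, 1×Y, and 4×V: weight 53 ≤ 53, strength 2·8 + 1·5 + 4·6 = 45.
2×U, 2×Y, and 3×V: weight 53 ≤ 53, strength 2·8 + 2·5 + 3·6 = 44.
Best is 45.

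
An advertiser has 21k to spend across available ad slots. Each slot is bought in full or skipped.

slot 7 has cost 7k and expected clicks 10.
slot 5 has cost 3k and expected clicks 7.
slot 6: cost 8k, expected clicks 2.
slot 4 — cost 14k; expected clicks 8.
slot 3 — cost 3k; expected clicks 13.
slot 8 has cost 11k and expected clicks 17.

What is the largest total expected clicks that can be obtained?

40

Take slot 7, slot 3, and slot 8: cost 7 + 3 + 11 = 21 ≤ 21, expected clicks 10 + 13 + 17 = 40.
No other feasible combination does better.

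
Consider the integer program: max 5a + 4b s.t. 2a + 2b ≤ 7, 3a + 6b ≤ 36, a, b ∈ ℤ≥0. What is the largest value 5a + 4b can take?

(a,b)=(3,0): 2·3+2·0=6≤7, 3·3+6·0=9≤36, objective 15.
(a,b)=(2,1): 2·2+2·1=6≤7, 3·2+6·1=12≤36, objective 14.
(a,b)=(2,0): 2·2+2·0=4≤7, 3·2+6·0=6≤36, objective 10.
No feasible integer point exceeds 15.

15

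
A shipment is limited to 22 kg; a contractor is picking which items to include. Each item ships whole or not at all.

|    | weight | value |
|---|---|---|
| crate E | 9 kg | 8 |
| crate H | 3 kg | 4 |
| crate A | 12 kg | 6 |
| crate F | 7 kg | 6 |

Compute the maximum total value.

Allowing fractional choices, the relaxed optimum would be about 19.5, but items are indivisible.
crate E + crate F: weight 9 + 7 = 16 ≤ 22, value 8 + 6 = 14.
crate H + crate A + crate F: weight 3 + 12 + 7 = 22 ≤ 22, value 4 + 6 + 6 = 16.
crate E + crate H + crate F: weight 9 + 3 + 7 = 19 ≤ 22, value 8 + 4 + 6 = 18.
Best is crate E, crate H, and crate F with total value 18.

18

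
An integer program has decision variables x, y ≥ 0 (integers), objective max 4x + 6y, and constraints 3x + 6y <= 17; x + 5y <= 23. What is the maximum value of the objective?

The continuous relaxation peaks at (5.67, 0) with value 22.67; rounding to a feasible lattice point costs some objective.
(x,y)=(5,0): 3·5+6·0=15≤17, 1·5+5·0=5≤23, objective 20.
(x,y)=(4,0): 3·4+6·0=12≤17, 1·4+5·0=4≤23, objective 16.
The best lattice point is (5,0), giving 20.

20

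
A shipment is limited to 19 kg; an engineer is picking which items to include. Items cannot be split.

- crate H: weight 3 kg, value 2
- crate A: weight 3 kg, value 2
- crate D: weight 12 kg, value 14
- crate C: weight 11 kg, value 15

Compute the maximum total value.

crate H + crate A + crate C: weight 3 + 3 + 11 = 17 ≤ 19, value 2 + 2 + 15 = 19.
crate H + crate A + crate D: weight 3 + 3 + 12 = 18 ≤ 19, value 2 + 2 + 14 = 18.
Best is crate H, crate A, and crate C with total value 19.

19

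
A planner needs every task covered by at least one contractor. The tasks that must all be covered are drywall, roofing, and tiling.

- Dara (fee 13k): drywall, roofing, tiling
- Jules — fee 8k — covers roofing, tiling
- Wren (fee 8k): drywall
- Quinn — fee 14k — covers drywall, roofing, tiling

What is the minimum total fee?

This is an integer covering problem.
The greedy cost-per-new-task heuristic would pick Jules and Wren for 16, but a cheaper cover exists.
Dara alone covers drywall, roofing, tiling — every task.
Total fee: 13.
No cover costs less than 13.

13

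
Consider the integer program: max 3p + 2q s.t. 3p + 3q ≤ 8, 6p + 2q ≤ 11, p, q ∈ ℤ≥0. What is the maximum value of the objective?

5

The continuous relaxation peaks at (1.42, 1.25) with value 6.75; rounding to a feasible lattice point costs some objective.
(p,q)=(1,1): 3·1+3·1=6≤8, 6·1+2·1=8≤11, objective 5.
(p,q)=(0,2): 3·0+3·2=6≤8, 6·0+2·2=4≤11, objective 4.
(p,q)=(1,0): 3·1+3·0=3≤8, 6·1+2·0=6≤11, objective 3.
The best lattice point is (1,1), giving 5.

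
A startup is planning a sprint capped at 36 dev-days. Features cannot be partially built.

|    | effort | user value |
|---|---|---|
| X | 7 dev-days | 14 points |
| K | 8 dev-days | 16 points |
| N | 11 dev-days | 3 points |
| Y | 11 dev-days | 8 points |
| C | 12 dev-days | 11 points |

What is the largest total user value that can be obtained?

41

Allowing fractional choices, the relaxed optimum would be about 47.5, but features are indivisible.
X + K + C: effort 7 + 8 + 12 = 27 ≤ 36, user value 14 + 16 + 11 = 41.
X + K + Y: effort 7 + 8 + 11 = 26 ≤ 36, user value 14 + 16 + 8 = 38.
K + Y + C: effort 8 + 11 + 12 = 31 ≤ 36, user value 16 + 8 + 11 = 35.
Best is X, K, and C with total user value 41.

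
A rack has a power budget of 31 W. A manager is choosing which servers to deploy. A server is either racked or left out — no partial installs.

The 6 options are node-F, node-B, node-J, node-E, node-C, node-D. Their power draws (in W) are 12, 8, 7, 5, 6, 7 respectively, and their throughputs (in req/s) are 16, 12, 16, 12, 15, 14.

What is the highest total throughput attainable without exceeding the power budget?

This is an integer program with binary decision variables.
node-F + node-J + node-E + node-D: power draw 12 + 7 + 5 + 7 = 31 ≤ 31, throughput 16 + 16 + 12 + 14 = 58.
node-F + node-J + node-E + node-C: power draw 12 + 7 + 5 + 6 = 30 ≤ 31, throughput 16 + 16 + 12 + 15 = 59.
Best is node-F, node-J, node-E, and node-C with total throughput 59.

59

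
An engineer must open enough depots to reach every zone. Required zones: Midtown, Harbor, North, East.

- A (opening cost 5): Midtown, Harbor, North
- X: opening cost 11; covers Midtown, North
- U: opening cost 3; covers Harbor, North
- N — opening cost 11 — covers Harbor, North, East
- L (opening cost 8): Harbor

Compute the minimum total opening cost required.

The greedy cost-per-new-zone heuristic would pick U, A, and N for 19, but a cheaper cover exists.
Choose A and N: together they cover Midtown, Harbor, North, East — every zone.
Total opening cost: 5 + 11 = 16.
No cover costs less than 16.

16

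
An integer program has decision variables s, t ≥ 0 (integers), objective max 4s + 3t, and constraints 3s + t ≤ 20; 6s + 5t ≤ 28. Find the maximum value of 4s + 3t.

18

(s,t)=(3,2) is feasible, giving 18.
(s,t)=(2,3) is feasible, giving 17.
(s,t)=(4,0) is feasible, giving 16.
(s,t)=(3,1) is feasible, giving 15.
No feasible integer point exceeds 18.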